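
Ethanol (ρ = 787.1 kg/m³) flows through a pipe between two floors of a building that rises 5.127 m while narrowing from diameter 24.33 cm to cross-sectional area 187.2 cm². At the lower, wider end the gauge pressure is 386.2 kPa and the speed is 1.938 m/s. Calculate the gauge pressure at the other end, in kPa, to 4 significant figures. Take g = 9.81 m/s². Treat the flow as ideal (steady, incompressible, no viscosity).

Mass conservation (A₁v₁ = A₂v₂) gives v₂ = 1.938 × 464.9/187.2 = 4.813 m/s.
Energy conservation along the streamline gives P₂ = P₁ − ½ρ(v₂² − v₁²) − ρg(h₂ − h₁).
P₂ = 386200 + ½·787.1·(1.938² − 4.813²) − 787.1·9.81·(+5.127) = 386200 + (-7639) − (39590) = 339000 Pa.

339.0 kPa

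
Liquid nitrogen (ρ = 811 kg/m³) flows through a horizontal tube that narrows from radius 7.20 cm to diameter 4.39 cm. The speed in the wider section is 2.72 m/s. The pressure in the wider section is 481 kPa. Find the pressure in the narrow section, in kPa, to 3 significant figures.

P₂ ≈ 137 kPa

By continuity, v₂ = v₁·A₁/A₂ = 2.72·(163/15.1) = 29.3 m/s.
With no height change, Bernoulli's equation is P₁ + ½ρv₁² = P₂ + ½ρv₂².
P₂ = P₁ − ½ρ(v₂² − v₁²) = 481000 − ½·811·(29.3² − 2.72²) = 481000 − 344000 = 137000 Pa.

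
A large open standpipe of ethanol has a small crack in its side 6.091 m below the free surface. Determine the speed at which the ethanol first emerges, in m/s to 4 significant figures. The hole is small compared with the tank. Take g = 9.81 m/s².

With the surface at rest and both surface and jet at atmospheric pressure, Bernoulli gives ρg h = ½ρv², so v = √(2gh) = √(2·9.81·6.091) = 10.93 m/s.

v ≈ 10.93 m/s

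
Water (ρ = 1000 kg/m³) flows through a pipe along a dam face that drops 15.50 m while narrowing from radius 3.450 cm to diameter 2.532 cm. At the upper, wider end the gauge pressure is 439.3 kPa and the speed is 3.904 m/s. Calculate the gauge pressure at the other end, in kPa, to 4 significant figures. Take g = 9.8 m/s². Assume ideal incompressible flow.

Mass conservation (A₁v₁ = A₂v₂) gives v₂ = 3.904 × 37.39/5.035 = 28.99 m/s.
Applying Bernoulli between the two ends and solving for P₂: P₂ = P₁ + ½ρ(v₁² − v₂²) − ρgΔh.
P₂ = 439300 + ½·1000·(3.904² − 28.99²) − 1000·9.8·(−15.50) = 439300 + (-412700) − (-151900) = 178500 Pa.

P₂ = 178.5 kPa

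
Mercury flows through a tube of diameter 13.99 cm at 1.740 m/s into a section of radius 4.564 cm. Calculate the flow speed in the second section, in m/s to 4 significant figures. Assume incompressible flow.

v₂ = 4.087 m/s

The volume flow rate is constant, so v₂ = (A₁/A₂)v₁ = (153.7/65.44)·1.740 = 4.087 m/s.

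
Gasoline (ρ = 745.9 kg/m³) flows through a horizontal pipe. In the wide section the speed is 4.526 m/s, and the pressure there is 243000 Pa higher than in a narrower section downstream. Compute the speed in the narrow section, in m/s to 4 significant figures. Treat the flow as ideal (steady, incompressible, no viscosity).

v₂ = 25.92 m/s

With h₁ = h₂, rearranging Bernoulli gives v₂ = √(v₁² + 2ΔP/ρ).
v₂ = √(4.526² + 2·243000/745.9) = √(20.48 + 651.6) = 25.92 m/s.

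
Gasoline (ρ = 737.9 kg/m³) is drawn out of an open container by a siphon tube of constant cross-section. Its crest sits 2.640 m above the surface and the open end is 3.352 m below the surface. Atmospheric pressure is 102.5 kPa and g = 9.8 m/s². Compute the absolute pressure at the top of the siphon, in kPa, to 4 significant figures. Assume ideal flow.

The outlet speed comes from Torricelli: v = √(2g·3.352) = 8.106 m/s.
With constant cross-section the crest speed equals v; applying Bernoulli from the surface up to the crest, P_top = P_atm − ½ρv² − ρg·h_top.
P_top = 102500 − ½·737.9·8.106² − 737.9·9.8·2.640 = 59170 Pa.

P_top = 59.17 kPa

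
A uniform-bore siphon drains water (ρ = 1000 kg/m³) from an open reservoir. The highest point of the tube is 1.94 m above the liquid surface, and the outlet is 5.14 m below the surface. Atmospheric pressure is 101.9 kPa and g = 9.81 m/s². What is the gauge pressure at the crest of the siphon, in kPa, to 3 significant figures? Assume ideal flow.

P_gauge ≈ -69.5 kPa

From the surface to the outlet (both open to atmosphere, surface at rest): v = √(2g·h_out) = √(2·9.81·5.14) = 10.0 m/s.
The bore is uniform, so the speed at the crest is the same v. Bernoulli surface→crest: P_atm = P_top + ½ρv² + ρg·h_top.
P_top = 101900 − ½·1000·10.0² − 1000·9.81·1.94 = 32400 Pa. So P_gauge = P_top − P_atm = -69500 Pa.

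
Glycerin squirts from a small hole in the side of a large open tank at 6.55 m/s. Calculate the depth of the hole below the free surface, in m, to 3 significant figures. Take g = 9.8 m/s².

Inverting v = √(2gh) gives h = v² / 2g.
h = 6.55²/(2·9.8) = 42.9/19.60 = 2.19 m.

h = 2.19 m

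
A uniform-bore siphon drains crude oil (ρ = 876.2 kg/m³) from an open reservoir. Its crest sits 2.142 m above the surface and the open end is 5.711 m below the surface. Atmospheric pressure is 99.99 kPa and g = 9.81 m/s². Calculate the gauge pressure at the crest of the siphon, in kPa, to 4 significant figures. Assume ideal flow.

P_gauge = -67.50 kPa

From the surface to the outlet (both open to atmosphere, surface at rest): v = √(2g·h_out) = √(2·9.81·5.711) = 10.59 m/s.
With constant cross-section the crest speed equals v; applying Bernoulli from the surface up to the crest, P_top = P_atm − ½ρv² − ρg·h_top.
P_top = 99990 − ½·876.2·10.59² − 876.2·9.81·2.142 = 32490 Pa. So P_gauge = P_top − P_atm = -67500 Pa.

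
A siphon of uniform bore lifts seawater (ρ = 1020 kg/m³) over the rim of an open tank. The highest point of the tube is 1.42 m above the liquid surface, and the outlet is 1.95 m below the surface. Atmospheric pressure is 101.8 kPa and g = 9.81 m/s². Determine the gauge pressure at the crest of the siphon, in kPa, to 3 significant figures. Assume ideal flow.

From the surface to the outlet (both open to atmosphere, surface at rest): v = √(2g·h_out) = √(2·9.81·1.95) = 6.19 m/s.
Continuity keeps v the same throughout the tube; from surface to crest, P_atm + 0 = P_top + ½ρv² + ρg·h_top.
P_top = 101800 − ½·1020·6.19² − 1020·9.81·1.42 = 68100 Pa. So P_gauge = P_top − P_atm = -33700 Pa.

P_gauge ≈ -33.7 kPa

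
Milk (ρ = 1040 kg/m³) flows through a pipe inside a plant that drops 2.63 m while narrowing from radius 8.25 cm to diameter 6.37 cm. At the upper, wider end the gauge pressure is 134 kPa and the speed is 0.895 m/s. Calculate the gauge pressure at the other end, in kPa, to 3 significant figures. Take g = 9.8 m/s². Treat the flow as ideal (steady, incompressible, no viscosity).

By continuity, v₂ = v₁·A₁/A₂ = 0.895·(214/31.9) = 6.00 m/s.
Bernoulli: P₁ + ½ρv₁² + ρg h₁ = P₂ + ½ρv₂² + ρg h₂, so P₂ = P₁ + ½ρ(v₁² − v₂²) − ρg(h₂ − h₁).
P₂ = 134000 + ½·1040·(0.895² − 6.00²) − 1040·9.8·(−2.63) = 134000 + (-18300) − (-26800) = 142000 Pa.

P₂ = 142 kPa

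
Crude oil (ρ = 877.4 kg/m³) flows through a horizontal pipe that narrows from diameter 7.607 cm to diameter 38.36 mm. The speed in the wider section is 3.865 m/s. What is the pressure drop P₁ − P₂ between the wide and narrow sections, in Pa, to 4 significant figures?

The volume flow rate is constant, so v₂ = (A₁/A₂)v₁ = (45.45/11.56)·3.865 = 15.20 m/s.
The pipe is horizontal, so Bernoulli reduces to P₁ + ½ρv₁² = P₂ + ½ρv₂².
P₁ − P₂ = ½·877.4·(15.20² − 3.865²) = ½·877.4·216.1 = 94790 Pa.

94790 Pa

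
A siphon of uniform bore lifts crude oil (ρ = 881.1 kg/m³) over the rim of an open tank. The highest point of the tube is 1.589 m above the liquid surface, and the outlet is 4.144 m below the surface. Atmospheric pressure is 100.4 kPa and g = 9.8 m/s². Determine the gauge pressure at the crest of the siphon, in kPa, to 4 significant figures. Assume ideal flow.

P_gauge ≈ -49.50 kPa

The outlet speed comes from Torricelli: v = √(2g·4.144) = 9.012 m/s.
Continuity keeps v the same throughout the tube; from surface to crest, P_atm + 0 = P_top + ½ρv² + ρg·h_top.
P_top = 100400 − ½·881.1·9.012² − 881.1·9.8·1.589 = 50900 Pa. So P_gauge = P_top − P_atm = -49500 Pa.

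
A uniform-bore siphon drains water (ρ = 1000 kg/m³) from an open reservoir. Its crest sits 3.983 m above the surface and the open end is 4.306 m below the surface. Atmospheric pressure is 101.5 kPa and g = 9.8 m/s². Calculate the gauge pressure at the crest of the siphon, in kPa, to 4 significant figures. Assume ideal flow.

From the surface to the outlet (both open to atmosphere, surface at rest): v = √(2g·h_out) = √(2·9.8·4.306) = 9.187 m/s.
With constant cross-section the crest speed equals v; applying Bernoulli from the surface up to the crest, P_top = P_atm − ½ρv² − ρg·h_top.
P_top = 101500 − ½·1000·9.187² − 1000·9.8·3.983 = 20270 Pa. So P_gauge = P_top − P_atm = -81230 Pa.

P_gauge = -81.23 kPa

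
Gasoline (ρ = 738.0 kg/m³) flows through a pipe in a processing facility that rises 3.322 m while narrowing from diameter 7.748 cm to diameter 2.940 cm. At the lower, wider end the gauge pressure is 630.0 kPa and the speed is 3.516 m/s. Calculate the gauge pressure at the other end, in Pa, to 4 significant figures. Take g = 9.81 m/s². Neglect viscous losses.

Continuity gives A₁v₁ = A₂v₂, so v₂ = (47.15 cm²)/(6.789 cm²) × 3.516 m/s = 24.42 m/s.
Applying Bernoulli between the two ends and solving for P₂: P₂ = P₁ + ½ρ(v₁² − v₂²) − ρgΔh.
P₂ = 630000 + ½·738.0·(3.516² − 24.42²) − 738.0·9.81·(+3.322) = 630000 + (-215500) − (24050) = 390500 Pa.

390500 Pa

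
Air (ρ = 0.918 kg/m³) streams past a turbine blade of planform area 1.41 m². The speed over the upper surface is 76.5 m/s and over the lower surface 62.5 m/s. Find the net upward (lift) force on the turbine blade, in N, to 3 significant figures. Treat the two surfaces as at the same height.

F ≈ 1260 N

With equal heights on the two surfaces, Bernoulli gives P_lower − P_upper = ½ρ(v_upper² − v_lower²).
ΔP = ½·0.918·(76.5² − 62.5²) = 893 Pa.
Lift = ΔP · A = 893 × 1.41 = 1260 N.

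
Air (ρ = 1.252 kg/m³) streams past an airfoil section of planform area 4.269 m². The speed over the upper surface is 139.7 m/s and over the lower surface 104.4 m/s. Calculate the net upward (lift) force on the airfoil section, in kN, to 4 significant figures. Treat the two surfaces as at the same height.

The faster flow above has the lower pressure; Bernoulli (same height) gives ΔP = ½ρ(v_up² − v_low²).
ΔP = ½·1.252·(139.7² − 104.4²) = 5394 Pa.
Lift = ΔP · A = 5394 × 4.269 = 23030 N.

F ≈ 23.03 kN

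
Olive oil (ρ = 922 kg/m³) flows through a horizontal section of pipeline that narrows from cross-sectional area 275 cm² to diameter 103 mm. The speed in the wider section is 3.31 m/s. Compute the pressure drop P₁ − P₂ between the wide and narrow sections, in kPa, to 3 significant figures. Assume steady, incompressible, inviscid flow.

Continuity gives A₁v₁ = A₂v₂, so v₂ = (275 cm²)/(83.3 cm²) × 3.31 m/s = 10.9 m/s.
Along the horizontal streamline, P + ½ρv² is constant.
P₁ − P₂ = ½·922·(10.9² − 3.31²) = ½·922·108 = 50000 Pa.

ΔP = 50.0 kPa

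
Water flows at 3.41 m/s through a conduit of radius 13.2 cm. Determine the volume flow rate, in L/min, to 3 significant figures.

Q = A·v = 0.0547 m² × 3.41 m/s = 0.187 m³/s.
Converting: 0.187 m³/s × 60000 = 11200 L/min.

11200 L/min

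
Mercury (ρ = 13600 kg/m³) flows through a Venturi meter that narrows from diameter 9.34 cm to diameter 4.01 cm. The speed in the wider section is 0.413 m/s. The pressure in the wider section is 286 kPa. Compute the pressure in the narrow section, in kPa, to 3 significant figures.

Continuity gives A₁v₁ = A₂v₂, so v₂ = (68.5 cm²)/(12.6 cm²) × 0.413 m/s = 2.24 m/s.
The pipe is horizontal, so Bernoulli reduces to P₁ + ½ρv₁² = P₂ + ½ρv₂².
P₂ = P₁ − ½ρ(v₂² − v₁²) = 286000 − ½·13600·(2.24² − 0.413²) = 286000 − 33000 = 253000 Pa.

P₂ = 253 kPa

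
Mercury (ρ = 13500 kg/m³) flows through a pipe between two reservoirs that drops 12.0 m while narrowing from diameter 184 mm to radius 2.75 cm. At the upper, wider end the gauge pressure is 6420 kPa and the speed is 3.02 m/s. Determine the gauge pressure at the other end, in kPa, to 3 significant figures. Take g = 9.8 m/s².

P₂ = 358 kPa

The volume flow rate is constant, so v₂ = (A₁/A₂)v₁ = (266/23.8)·3.02 = 33.8 m/s.
Energy conservation along the streamline gives P₂ = P₁ − ½ρ(v₂² − v₁²) − ρg(h₂ − h₁).
P₂ = 6420000 + ½·13500·(3.02² − 33.8²) − 13500·9.8·(−12.0) = 6420000 + (-7650000) − (-1590000) = 358000 Pa.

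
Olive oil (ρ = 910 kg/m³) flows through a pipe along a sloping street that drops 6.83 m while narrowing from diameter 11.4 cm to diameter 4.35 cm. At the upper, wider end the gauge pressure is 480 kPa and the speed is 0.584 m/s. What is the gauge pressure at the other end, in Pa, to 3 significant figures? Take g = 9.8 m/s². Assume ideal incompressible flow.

By continuity, v₂ = v₁·A₁/A₂ = 0.584·(102/14.9) = 4.01 m/s.
Applying Bernoulli between the two ends and solving for P₂: P₂ = P₁ + ½ρ(v₁² − v₂²) − ρgΔh.
P₂ = 480000 + ½·910·(0.584² − 4.01²) − 910·9.8·(−6.83) = 480000 + (-7160) − (-60900) = 534000 Pa.

P₂ ≈ 534000 Pa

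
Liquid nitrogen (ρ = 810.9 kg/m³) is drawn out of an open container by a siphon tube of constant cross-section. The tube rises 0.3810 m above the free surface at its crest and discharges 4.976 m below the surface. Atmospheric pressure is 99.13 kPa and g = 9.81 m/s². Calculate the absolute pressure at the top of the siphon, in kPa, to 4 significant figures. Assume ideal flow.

P_top = 56.52 kPa

Bernoulli surface→outlet gives ½v² = g·h_out, so v = √(2·9.81·4.976) = 9.881 m/s.
With constant cross-section the crest speed equals v; applying Bernoulli from the surface up to the crest, P_top = P_atm − ½ρv² − ρg·h_top.
P_top = 99130 − ½·810.9·9.881² − 810.9·9.81·0.3810 = 56520 Pa.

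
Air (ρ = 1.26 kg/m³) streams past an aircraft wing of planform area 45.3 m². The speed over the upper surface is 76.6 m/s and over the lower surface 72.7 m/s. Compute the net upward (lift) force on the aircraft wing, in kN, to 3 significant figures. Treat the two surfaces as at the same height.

F = 16.6 kN

With equal heights on the two surfaces, Bernoulli gives P_lower − P_upper = ½ρ(v_upper² − v_lower²).
ΔP = ½·1.26·(76.6² − 72.7²) = 367 Pa.
Lift = ΔP · A = 367 × 45.3 = 16600 N.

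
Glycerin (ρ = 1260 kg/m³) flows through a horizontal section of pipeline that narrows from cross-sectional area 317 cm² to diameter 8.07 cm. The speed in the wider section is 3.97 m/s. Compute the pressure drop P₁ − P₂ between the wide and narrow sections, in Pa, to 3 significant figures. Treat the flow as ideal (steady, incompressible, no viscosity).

By continuity, v₂ = v₁·A₁/A₂ = 3.97·(317/51.1) = 24.6 m/s.
With no height change, Bernoulli's equation is P₁ + ½ρv₁² = P₂ + ½ρv₂².
P₁ − P₂ = ½·1260·(24.6² − 3.97²) = ½·1260·590 = 371000 Pa.

ΔP ≈ 371000 Pa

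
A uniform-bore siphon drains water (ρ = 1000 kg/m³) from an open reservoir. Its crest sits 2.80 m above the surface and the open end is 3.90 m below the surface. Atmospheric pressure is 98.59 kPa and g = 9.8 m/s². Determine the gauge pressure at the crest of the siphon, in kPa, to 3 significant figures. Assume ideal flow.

P_gauge = -65.7 kPa

Bernoulli surface→outlet gives ½v² = g·h_out, so v = √(2·9.8·3.90) = 8.74 m/s.
With constant cross-section the crest speed equals v; applying Bernoulli from the surface up to the crest, P_top = P_atm − ½ρv² − ρg·h_top.
P_top = 98590 − ½·1000·8.74² − 1000·9.8·2.80 = 32900 Pa. So P_gauge = P_top − P_atm = -65700 Pa.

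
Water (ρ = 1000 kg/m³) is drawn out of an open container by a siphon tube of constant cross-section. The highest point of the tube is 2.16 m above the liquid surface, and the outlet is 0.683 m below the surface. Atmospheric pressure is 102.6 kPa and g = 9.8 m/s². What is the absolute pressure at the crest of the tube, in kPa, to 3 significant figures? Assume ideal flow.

From the surface to the outlet (both open to atmosphere, surface at rest): v = √(2g·h_out) = √(2·9.8·0.683) = 3.66 m/s.
The bore is uniform, so the speed at the crest is the same v. Bernoulli surface→crest: P_atm = P_top + ½ρv² + ρg·h_top.
P_top = 102600 − ½·1000·3.66² − 1000·9.8·2.16 = 74700 Pa.

P_top ≈ 74.7 kPa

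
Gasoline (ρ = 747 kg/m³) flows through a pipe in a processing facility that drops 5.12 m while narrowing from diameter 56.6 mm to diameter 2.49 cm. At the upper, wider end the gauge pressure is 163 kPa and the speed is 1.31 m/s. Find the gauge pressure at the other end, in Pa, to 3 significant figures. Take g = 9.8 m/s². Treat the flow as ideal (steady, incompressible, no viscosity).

P₂ = 184000 Pa

By continuity, v₂ = v₁·A₁/A₂ = 1.31·(25.2/4.87) = 6.77 m/s.
Applying Bernoulli between the two ends and solving for P₂: P₂ = P₁ + ½ρ(v₁² − v₂²) − ρgΔh.
P₂ = 163000 + ½·747·(1.31² − 6.77²) − 747·9.8·(−5.12) = 163000 + (-16500) − (-37500) = 184000 Pa.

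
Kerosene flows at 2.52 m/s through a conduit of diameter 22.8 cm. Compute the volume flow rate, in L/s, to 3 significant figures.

Q ≈ 103 L/s

Q = A·v = 0.0408 m² × 2.52 m/s = 0.103 m³/s.
Converting: 0.103 m³/s × 1000 = 103 L/s.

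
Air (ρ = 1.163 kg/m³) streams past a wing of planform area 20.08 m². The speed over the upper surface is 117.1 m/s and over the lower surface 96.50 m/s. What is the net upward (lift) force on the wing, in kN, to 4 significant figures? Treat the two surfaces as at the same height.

The faster flow above has the lower pressure; Bernoulli (same height) gives ΔP = ½ρ(v_up² − v_low²).
ΔP = ½·1.163·(117.1² − 96.50²) = 2559 Pa.
Lift = ΔP · A = 2559 × 20.08 = 51380 N.

F ≈ 51.38 kN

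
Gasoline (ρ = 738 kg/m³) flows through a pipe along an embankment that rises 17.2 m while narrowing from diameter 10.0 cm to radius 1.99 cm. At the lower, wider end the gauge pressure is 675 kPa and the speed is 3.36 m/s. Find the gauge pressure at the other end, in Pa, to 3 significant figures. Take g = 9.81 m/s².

By continuity, v₂ = v₁·A₁/A₂ = 3.36·(78.5/12.4) = 21.2 m/s.
Energy conservation along the streamline gives P₂ = P₁ − ½ρ(v₂² − v₁²) − ρg(h₂ − h₁).
P₂ = 675000 + ½·738·(3.36² − 21.2²) − 738·9.81·(+17.2) = 675000 + (-162000) − (125000) = 389000 Pa.

P₂ = 389000 Pa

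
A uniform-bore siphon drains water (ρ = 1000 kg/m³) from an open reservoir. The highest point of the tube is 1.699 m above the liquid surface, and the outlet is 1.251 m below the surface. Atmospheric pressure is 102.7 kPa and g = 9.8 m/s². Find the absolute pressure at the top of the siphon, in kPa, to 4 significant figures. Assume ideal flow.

P_top ≈ 73.79 kPa

Bernoulli surface→outlet gives ½v² = g·h_out, so v = √(2·9.8·1.251) = 4.952 m/s.
Continuity keeps v the same throughout the tube; from surface to crest, P_atm + 0 = P_top + ½ρv² + ρg·h_top.
P_top = 102700 − ½·1000·4.952² − 1000·9.8·1.699 = 73790 Pa.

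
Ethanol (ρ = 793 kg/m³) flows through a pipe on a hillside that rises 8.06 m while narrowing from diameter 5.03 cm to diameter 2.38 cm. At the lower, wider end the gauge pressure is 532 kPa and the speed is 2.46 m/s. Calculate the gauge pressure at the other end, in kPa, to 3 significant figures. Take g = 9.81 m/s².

424 kPa

By continuity, v₂ = v₁·A₁/A₂ = 2.46·(19.9/4.45) = 11.0 m/s.
Bernoulli: P₁ + ½ρv₁² + ρg h₁ = P₂ + ½ρv₂² + ρg h₂, so P₂ = P₁ + ½ρ(v₁² − v₂²) − ρg(h₂ − h₁).
P₂ = 532000 + ½·793·(2.46² − 11.0²) − 793·9.81·(+8.06) = 532000 + (-45500) − (62700) = 424000 Pa.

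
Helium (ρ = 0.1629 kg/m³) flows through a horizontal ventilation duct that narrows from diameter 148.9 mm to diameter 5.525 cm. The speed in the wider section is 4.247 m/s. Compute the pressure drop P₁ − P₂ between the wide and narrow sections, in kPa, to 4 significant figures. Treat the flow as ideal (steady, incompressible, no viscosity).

By continuity, v₂ = v₁·A₁/A₂ = 4.247·(174.1/23.97) = 30.85 m/s.
Bernoulli (h₁ = h₂): P₁ − P₂ = ½ρ(v₂² − v₁²).
P₁ − P₂ = ½·0.1629·(30.85² − 4.247²) = ½·0.1629·933.5 = 76.03 Pa.

ΔP ≈ 0.07603 kPa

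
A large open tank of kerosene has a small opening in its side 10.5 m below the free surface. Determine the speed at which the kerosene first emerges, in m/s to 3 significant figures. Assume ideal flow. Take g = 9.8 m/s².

v ≈ 14.3 m/s

With the surface at rest and both surface and jet at atmospheric pressure, Bernoulli gives ρg h = ½ρv², so v = √(2gh) = √(2·9.8·10.5) = 14.3 m/s.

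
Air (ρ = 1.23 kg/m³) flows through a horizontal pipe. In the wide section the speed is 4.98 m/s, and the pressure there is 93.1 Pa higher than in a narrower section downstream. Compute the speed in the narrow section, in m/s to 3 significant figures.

v₂ = 13.3 m/s

Along the level pipe P + ½ρv² is conserved, hence v₂² = v₁² + 2(P₁ − P₂)/ρ.
v₂ = √(4.98² + 2·93.1/1.23) = √(24.8 + 151) = 13.3 m/s.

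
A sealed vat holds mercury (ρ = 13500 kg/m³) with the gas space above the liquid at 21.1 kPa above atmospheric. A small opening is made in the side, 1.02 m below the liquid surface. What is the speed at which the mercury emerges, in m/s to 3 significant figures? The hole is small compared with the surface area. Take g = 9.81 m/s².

v = 4.81 m/s

Take point 1 at the surface (v₁ ≈ 0) and point 2 at the hole (at atmospheric pressure). Bernoulli: P₁ + ρg h = P_atm + ½ρv₂².
With P₁ − P_atm = 21100 Pa, v₂ = √(2gh + 2ΔP/ρ) = √(2·9.81·1.02 + 2·21100/13500) = 4.81 m/s.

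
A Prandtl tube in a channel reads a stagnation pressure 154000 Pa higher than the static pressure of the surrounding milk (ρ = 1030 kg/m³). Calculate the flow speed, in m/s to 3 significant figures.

17.3 m/s

Bernoulli between the free stream and the stagnation point: ½ρv² = P_stag − P_static.
v = √(2ΔP/ρ) = √(2·154000/1030) = 17.3 m/s.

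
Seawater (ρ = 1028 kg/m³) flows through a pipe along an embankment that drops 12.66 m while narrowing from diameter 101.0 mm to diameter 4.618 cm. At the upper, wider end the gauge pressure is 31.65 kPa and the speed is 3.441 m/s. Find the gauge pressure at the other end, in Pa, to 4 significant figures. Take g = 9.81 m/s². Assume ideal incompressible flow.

P₂ = 26160 Pa

Continuity gives A₁v₁ = A₂v₂, so v₂ = (80.12 cm²)/(16.75 cm²) × 3.441 m/s = 16.46 m/s.
Applying Bernoulli between the two ends and solving for P₂: P₂ = P₁ + ½ρ(v₁² − v₂²) − ρgΔh.
P₂ = 31650 + ½·1028·(3.441² − 16.46²) − 1028·9.81·(−12.66) = 31650 + (-133200) − (-127700) = 26160 Pa.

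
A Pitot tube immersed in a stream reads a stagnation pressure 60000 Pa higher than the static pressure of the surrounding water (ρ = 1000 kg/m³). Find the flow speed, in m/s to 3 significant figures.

v ≈ 11.0 m/s

The dynamic pressure equals the rise in static pressure at the stagnation point: ΔP = ½ρv².
v = √(2ΔP/ρ) = √(2·60000/1000) = 11.0 m/s.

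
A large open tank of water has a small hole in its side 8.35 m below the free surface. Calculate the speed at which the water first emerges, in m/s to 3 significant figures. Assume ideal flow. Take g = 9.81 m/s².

v = 12.8 m/s

Bernoulli from surface to hole (P equal, v_surface ≈ 0): v = √(2gh) = √(2×9.81×8.35) = 12.8 m/s.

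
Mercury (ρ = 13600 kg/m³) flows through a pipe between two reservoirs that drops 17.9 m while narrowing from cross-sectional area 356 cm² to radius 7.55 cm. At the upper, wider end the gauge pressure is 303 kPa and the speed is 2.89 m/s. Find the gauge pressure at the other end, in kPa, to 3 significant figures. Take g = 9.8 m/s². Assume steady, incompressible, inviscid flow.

By continuity, v₂ = v₁·A₁/A₂ = 2.89·(356/179) = 5.75 m/s.
Applying Bernoulli between the two ends and solving for P₂: P₂ = P₁ + ½ρ(v₁² − v₂²) − ρgΔh.
P₂ = 303000 + ½·13600·(2.89² − 5.75²) − 13600·9.8·(−17.9) = 303000 + (-168000) − (-2390000) = 2520000 Pa.

P₂ ≈ 2520 kPa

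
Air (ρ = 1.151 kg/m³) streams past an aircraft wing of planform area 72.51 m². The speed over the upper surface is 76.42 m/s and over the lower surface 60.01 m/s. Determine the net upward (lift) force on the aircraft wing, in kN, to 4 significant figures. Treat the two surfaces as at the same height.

With equal heights on the two surfaces, Bernoulli gives P_lower − P_upper = ½ρ(v_upper² − v_lower²).
ΔP = ½·1.151·(76.42² − 60.01²) = 1288 Pa.
Lift = ΔP · A = 1288 × 72.51 = 93420 N.

F ≈ 93.42 kN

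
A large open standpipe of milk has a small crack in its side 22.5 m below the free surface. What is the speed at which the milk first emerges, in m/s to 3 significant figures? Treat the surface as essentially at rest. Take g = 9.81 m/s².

21.0 m/s

Bernoulli from surface to hole (P equal, v_surface ≈ 0): v = √(2gh) = √(2×9.81×22.5) = 21.0 m/s.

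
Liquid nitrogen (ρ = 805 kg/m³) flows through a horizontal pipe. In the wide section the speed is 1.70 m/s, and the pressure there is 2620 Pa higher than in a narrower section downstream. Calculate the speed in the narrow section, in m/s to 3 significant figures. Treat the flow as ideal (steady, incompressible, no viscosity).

v₂ = 3.07 m/s

Horizontal Bernoulli: P₁ + ½ρv₁² = P₂ + ½ρv₂², so v₂² = v₁² + 2(P₁ − P₂)/ρ.
v₂ = √(1.70² + 2·2620/805) = √(2.89 + 6.51) = 3.07 m/s.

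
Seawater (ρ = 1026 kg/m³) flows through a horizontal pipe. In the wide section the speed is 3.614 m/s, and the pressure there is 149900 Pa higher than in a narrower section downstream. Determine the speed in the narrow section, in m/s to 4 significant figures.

v₂ ≈ 17.47 m/s

With h₁ = h₂, rearranging Bernoulli gives v₂ = √(v₁² + 2ΔP/ρ).
v₂ = √(3.614² + 2·149900/1026) = √(13.06 + 292.2) = 17.47 m/s.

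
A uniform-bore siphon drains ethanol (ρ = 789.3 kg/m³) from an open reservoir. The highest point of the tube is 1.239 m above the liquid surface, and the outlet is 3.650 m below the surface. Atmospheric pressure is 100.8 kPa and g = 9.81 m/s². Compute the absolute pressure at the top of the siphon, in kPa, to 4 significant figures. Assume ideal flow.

Bernoulli surface→outlet gives ½v² = g·h_out, so v = √(2·9.81·3.650) = 8.462 m/s.
Continuity keeps v the same throughout the tube; from surface to crest, P_atm + 0 = P_top + ½ρv² + ρg·h_top.
P_top = 100800 − ½·789.3·8.462² − 789.3·9.81·1.239 = 62940 Pa.

P_top = 62.94 kPa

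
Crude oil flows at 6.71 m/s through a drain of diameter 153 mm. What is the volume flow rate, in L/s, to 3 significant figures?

Q = A·v = 0.0184 m² × 6.71 m/s = 0.123 m³/s.
Converting: 0.123 m³/s × 1000 = 123 L/s.

Q ≈ 123 L/s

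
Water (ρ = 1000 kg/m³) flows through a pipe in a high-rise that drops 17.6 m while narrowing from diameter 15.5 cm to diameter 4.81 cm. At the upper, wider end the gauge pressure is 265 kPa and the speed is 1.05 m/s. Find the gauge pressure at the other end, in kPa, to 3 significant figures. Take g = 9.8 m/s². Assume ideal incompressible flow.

The volume flow rate is constant, so v₂ = (A₁/A₂)v₁ = (189/18.2)·1.05 = 10.9 m/s.
Bernoulli: P₁ + ½ρv₁² + ρg h₁ = P₂ + ½ρv₂² + ρg h₂, so P₂ = P₁ + ½ρ(v₁² − v₂²) − ρg(h₂ − h₁).
P₂ = 265000 + ½·1000·(1.05² − 10.9²) − 1000·9.8·(−17.6) = 265000 + (-58900) − (-172000) = 379000 Pa.

P₂ = 379 kPa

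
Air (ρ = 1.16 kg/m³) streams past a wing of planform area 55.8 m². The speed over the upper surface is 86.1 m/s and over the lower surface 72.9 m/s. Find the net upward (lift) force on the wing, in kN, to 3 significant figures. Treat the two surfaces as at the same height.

The faster flow above has the lower pressure; Bernoulli (same height) gives ΔP = ½ρ(v_up² − v_low²).
ΔP = ½·1.16·(86.1² − 72.9²) = 1220 Pa.
Lift = ΔP · A = 1220 × 55.8 = 67900 N.

67.9 kN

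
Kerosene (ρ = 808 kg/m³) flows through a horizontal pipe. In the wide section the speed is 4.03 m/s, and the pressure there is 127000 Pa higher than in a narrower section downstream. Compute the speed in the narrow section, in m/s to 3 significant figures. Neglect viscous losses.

v₂ ≈ 18.2 m/s

Along the level pipe P + ½ρv² is conserved, hence v₂² = v₁² + 2(P₁ − P₂)/ρ.
v₂ = √(4.03² + 2·127000/808) = √(16.2 + 314) = 18.2 m/s.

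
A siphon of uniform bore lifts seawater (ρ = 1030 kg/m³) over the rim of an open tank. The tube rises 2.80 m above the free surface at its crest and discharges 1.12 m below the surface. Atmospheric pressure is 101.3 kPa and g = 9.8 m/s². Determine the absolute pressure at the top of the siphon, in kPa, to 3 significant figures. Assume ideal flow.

P_top ≈ 61.7 kPa

From the surface to the outlet (both open to atmosphere, surface at rest): v = √(2g·h_out) = √(2·9.8·1.12) = 4.69 m/s.
Continuity keeps v the same throughout the tube; from surface to crest, P_atm + 0 = P_top + ½ρv² + ρg·h_top.
P_top = 101300 − ½·1030·4.69² − 1030·9.8·2.80 = 61700 Pa.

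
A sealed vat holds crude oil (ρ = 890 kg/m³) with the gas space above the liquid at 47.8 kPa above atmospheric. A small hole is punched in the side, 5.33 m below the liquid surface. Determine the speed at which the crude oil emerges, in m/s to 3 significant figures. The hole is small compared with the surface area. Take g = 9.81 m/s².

Take point 1 at the surface (v₁ ≈ 0) and point 2 at the hole (at atmospheric pressure). Bernoulli: P₁ + ρg h = P_atm + ½ρv₂².
With P₁ − P_atm = 47800 Pa, v₂ = √(2gh + 2ΔP/ρ) = √(2·9.81·5.33 + 2·47800/890) = 14.6 m/s.

v ≈ 14.6 m/s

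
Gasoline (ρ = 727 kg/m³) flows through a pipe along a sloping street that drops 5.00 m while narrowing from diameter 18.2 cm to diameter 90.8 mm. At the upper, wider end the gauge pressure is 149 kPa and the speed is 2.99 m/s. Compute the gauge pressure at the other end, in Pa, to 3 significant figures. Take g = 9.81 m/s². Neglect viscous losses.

Mass conservation (A₁v₁ = A₂v₂) gives v₂ = 2.99 × 260/64.8 = 12.0 m/s.
Energy conservation along the streamline gives P₂ = P₁ − ½ρ(v₂² − v₁²) − ρg(h₂ − h₁).
P₂ = 149000 + ½·727·(2.99² − 12.0²) − 727·9.81·(−5.00) = 149000 + (-49200) − (-35700) = 135000 Pa.

P₂ ≈ 135000 Pa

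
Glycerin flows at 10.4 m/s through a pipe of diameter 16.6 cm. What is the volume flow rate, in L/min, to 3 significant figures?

Q ≈ 13500 L/min

Q = A·v = 0.0216 m² × 10.4 m/s = 0.225 m³/s.
Converting: 0.225 m³/s × 60000 = 13500 L/min.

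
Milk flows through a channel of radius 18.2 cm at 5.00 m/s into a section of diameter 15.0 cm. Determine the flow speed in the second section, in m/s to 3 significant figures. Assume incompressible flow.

Continuity gives A₁v₁ = A₂v₂, so v₂ = (1040 cm²)/(177 cm²) × 5.00 m/s = 29.4 m/s.

v₂ = 29.4 m/s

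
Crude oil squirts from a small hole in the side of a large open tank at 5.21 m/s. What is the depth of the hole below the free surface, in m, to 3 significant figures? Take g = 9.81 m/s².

h ≈ 1.38 m

Torricelli: v = √(2gh), so h = v²/(2g).
h = 5.21²/(2·9.81) = 27.1/19.62 = 1.38 m.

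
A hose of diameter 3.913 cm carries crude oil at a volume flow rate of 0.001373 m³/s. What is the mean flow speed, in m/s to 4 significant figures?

v ≈ 1.142 m/s

Q = 0.001373 m³/s = 0.001373 m³/s.
v = Q/A = 0.001373 / 0.001203 = 1.142 m/s.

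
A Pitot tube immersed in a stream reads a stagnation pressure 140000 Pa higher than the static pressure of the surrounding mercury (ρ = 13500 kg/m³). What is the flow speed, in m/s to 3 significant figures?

v ≈ 4.55 m/s

Bernoulli between the free stream and the stagnation point: ½ρv² = P_stag − P_static.
v = √(2ΔP/ρ) = √(2·140000/13500) = 4.55 m/s.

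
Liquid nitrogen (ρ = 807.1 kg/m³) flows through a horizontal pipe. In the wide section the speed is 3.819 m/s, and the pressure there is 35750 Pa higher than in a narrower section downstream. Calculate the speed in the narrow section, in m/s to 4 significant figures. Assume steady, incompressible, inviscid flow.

With h₁ = h₂, rearranging Bernoulli gives v₂ = √(v₁² + 2ΔP/ρ).
v₂ = √(3.819² + 2·35750/807.1) = √(14.58 + 88.59) = 10.16 m/s.

10.16 m/s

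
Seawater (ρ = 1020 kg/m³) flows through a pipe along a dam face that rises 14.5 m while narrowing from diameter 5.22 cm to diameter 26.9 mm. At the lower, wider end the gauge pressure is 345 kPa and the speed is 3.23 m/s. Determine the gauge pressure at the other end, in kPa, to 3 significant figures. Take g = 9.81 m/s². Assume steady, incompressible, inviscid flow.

By continuity, v₂ = v₁·A₁/A₂ = 3.23·(21.4/5.68) = 12.2 m/s.
Bernoulli: P₁ + ½ρv₁² + ρg h₁ = P₂ + ½ρv₂² + ρg h₂, so P₂ = P₁ + ½ρ(v₁² − v₂²) − ρg(h₂ − h₁).
P₂ = 345000 + ½·1020·(3.23² − 12.2²) − 1020·9.81·(+14.5) = 345000 + (-70100) − (145000) = 130000 Pa.

P₂ ≈ 130 kPa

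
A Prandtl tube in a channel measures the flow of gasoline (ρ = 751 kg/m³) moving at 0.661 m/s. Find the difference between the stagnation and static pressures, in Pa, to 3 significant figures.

164 Pa

Bernoulli between the free stream and the stagnation point: ½ρv² = P_stag − P_static.
ΔP = ½·751·0.661² = 164 Pa.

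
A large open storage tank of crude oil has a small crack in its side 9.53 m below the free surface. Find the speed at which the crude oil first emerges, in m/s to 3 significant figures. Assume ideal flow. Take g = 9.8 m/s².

13.7 m/s

Torricelli's result v = √(2gh) gives v = √(2·9.8·9.53) = 13.7 m/s.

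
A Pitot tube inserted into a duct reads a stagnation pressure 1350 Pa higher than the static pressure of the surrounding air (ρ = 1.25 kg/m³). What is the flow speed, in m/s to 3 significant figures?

46.5 m/s

At the stagnation point the flow is brought to rest, so Bernoulli gives P_stag − P_static = ½ρv².
v = √(2ΔP/ρ) = √(2·1350/1.25) = 46.5 m/s.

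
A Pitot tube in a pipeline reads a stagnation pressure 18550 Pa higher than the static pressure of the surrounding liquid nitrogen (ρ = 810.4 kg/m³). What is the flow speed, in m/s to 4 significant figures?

6.766 m/s

Bernoulli between the free stream and the stagnation point: ½ρv² = P_stag − P_static.
v = √(2ΔP/ρ) = √(2·18550/810.4) = 6.766 m/s.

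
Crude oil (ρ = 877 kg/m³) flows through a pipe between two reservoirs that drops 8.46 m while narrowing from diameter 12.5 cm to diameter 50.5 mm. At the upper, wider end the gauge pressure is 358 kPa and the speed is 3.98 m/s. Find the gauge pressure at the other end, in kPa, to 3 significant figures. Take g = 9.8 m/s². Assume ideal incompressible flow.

P₂ = 177 kPa

The volume flow rate is constant, so v₂ = (A₁/A₂)v₁ = (123/20.0)·3.98 = 24.4 m/s.
Energy conservation along the streamline gives P₂ = P₁ − ½ρ(v₂² − v₁²) − ρg(h₂ − h₁).
P₂ = 358000 + ½·877·(3.98² − 24.4²) − 877·9.8·(−8.46) = 358000 + (-254000) − (-72700) = 177000 Pa.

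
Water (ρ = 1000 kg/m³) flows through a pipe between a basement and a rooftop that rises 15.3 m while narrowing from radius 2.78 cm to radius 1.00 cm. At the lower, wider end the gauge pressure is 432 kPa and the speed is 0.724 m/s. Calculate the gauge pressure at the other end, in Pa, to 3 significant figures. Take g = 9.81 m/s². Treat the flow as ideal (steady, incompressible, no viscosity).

By continuity, v₂ = v₁·A₁/A₂ = 0.724·(24.3/3.14) = 5.60 m/s.
Bernoulli: P₁ + ½ρv₁² + ρg h₁ = P₂ + ½ρv₂² + ρg h₂, so P₂ = P₁ + ½ρ(v₁² − v₂²) − ρg(h₂ − h₁).
P₂ = 432000 + ½·1000·(0.724² − 5.60²) − 1000·9.81·(+15.3) = 432000 + (-15400) − (150000) = 267000 Pa.

267000 Pa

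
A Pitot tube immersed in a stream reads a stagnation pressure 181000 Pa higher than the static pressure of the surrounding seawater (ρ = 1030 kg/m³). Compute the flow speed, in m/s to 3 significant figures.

Bernoulli between the free stream and the stagnation point: ½ρv² = P_stag − P_static.
v = √(2ΔP/ρ) = √(2·181000/1030) = 18.7 m/s.

18.7 m/s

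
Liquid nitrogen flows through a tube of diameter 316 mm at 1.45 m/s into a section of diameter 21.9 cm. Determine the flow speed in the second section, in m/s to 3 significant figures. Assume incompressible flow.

v₂ ≈ 3.02 m/s

By continuity, v₂ = v₁·A₁/A₂ = 1.45·(784/377) = 3.02 m/s.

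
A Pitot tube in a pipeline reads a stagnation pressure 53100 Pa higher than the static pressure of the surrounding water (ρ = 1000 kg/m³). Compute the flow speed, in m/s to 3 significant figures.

v ≈ 10.3 m/s

The dynamic pressure equals the rise in static pressure at the stagnation point: ΔP = ½ρv².
v = √(2ΔP/ρ) = √(2·53100/1000) = 10.3 m/s.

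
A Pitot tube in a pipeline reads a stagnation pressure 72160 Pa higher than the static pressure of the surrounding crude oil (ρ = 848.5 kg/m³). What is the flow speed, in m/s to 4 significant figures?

The dynamic pressure equals the rise in static pressure at the stagnation point: ΔP = ½ρv².
v = √(2ΔP/ρ) = √(2·72160/848.5) = 13.04 m/s.

v = 13.04 m/s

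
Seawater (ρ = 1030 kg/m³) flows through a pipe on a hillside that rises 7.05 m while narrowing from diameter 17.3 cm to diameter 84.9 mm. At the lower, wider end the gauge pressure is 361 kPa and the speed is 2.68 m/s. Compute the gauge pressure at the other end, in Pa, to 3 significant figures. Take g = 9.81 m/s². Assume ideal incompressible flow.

P₂ = 230000 Pa

Continuity gives A₁v₁ = A₂v₂, so v₂ = (235 cm²)/(56.6 cm²) × 2.68 m/s = 11.1 m/s.
Applying Bernoulli between the two ends and solving for P₂: P₂ = P₁ + ½ρ(v₁² − v₂²) − ρgΔh.
P₂ = 361000 + ½·1030·(2.68² − 11.1²) − 1030·9.81·(+7.05) = 361000 + (-60100) − (71200) = 230000 Pa.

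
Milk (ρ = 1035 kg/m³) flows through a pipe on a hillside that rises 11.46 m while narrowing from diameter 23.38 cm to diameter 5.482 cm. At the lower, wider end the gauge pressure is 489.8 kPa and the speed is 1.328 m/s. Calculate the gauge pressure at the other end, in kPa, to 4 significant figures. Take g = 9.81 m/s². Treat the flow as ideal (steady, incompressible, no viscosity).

P₂ ≈ 72.41 kPa

Mass conservation (A₁v₁ = A₂v₂) gives v₂ = 1.328 × 429.3/23.60 = 24.16 m/s.
Energy conservation along the streamline gives P₂ = P₁ − ½ρ(v₂² − v₁²) − ρg(h₂ − h₁).
P₂ = 489800 + ½·1035·(1.328² − 24.16²) − 1035·9.81·(+11.46) = 489800 + (-301000) − (116400) = 72410 Pa.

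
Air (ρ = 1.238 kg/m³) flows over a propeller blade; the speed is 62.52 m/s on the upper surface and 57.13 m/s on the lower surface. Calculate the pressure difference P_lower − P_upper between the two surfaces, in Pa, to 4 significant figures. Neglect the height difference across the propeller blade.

The pressure is lower where the speed is higher: ΔP = ½ρ(v_up² − v_low²).
ΔP = ½·1.238·(62.52² − 57.13²) = 399.2 Pa.

399.2 Pa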